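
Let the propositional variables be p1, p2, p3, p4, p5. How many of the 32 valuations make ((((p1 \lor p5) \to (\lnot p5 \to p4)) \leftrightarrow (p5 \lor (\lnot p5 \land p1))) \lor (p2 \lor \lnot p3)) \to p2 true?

19

Initial set: {T (((((p1 \lor p5) \to (\lnot p5 \to p4)) \leftrightarrow (p5 \lor (\lnot p5 \land p1))) \lor (p2 \lor \lnot p3)) \to p2)}.
T (((((p1 \lor p5) \to (\lnot p5 \to p4)) \leftrightarrow (p5 \lor (\lnot p5 \land p1))) \lor (p2 \lor \lnot p3)) \to p2): β-rule — branch into F ((((p1 \lor p5) \to (\lnot p5 \to p4)) \leftrightarrow (p5 \lor (\lnot p5 \land p1))) \lor (p2 \lor \lnot p3))  //  T p2.
  branch 1 (add F ((((p1 \lor p5) \to (\lnot p5 \to p4)) \leftrightarrow (p5 \lor (\lnot p5 \land p1))) \lor (p2 \lor \lnot p3))):
    F ((((p1 \lor p5) \to (\lnot p5 \to p4)) \leftrightarrow (p5 \lor (\lnot p5 \land p1))) \lor (p2 \lor \lnot p3)): α-rule — add F (((p1 \lor p5) \to (\lnot p5 \to p4)) \leftrightarrow (p5 \lor (\lnot p5 \land p1))), F (p2 \lor \lnot p3).
    F (p2 \lor \lnot p3): α-rule — add F p2, F \lnot p3.
    F (((p1 \lor p5) \to (\lnot p5 \to p4)) \leftrightarrow (p5 \lor (\lnot p5 \land p1))): β-rule — branch into T ((p1 \lor p5) \to (\lnot p5 \to p4)), F (p5 \lor (\lnot p5 \land p1))  //  F ((p1 \lor p5) \to (\lnot p5 \to p4)), T (p5 \lor (\lnot p5 \land p1)).
      branch 1.1 (add T ((p1 \lor p5) \to (\lnot p5 \to p4)), F (p5 \lor (\lnot p5 \land p1))):
        F (p5 \lor (\lnot p5 \land p1)): α-rule — add F p5, F (\lnot p5 \land p1).
        T ((p1 \lor p5) \to (\lnot p5 \to p4)): β-rule — branch into F (p1 \lor p5)  //  T (\lnot p5 \to p4).
          branch 1.1.1 (add F (p1 \lor p5)):
            F (p1 \lor p5): α-rule — add F p1, F p5.
            F (\lnot p5 \land p1): β-rule — branch into F \lnot p5  //  F p1.
              branch 1.1.1.1 (add F \lnot p5):
                × closes — contains both p5 and \lnot p5.
              branch 1.1.1.2 (add F p1):
                ○ open, literals {p1=F, p2=F, p3=T, p5=F}.
          branch 1.1.2 (add T (\lnot p5 \to p4)):
            F (\lnot p5 \land p1): β-rule — branch into F \lnot p5  //  F p1.
              branch 1.1.2.1 (add F \lnot p5):
                × closes — contains both p5 and \lnot p5.
              branch 1.1.2.2 (add F p1):
                T (\lnot p5 \to p4): β-rule — branch into F \lnot p5  //  T p4.
                  branch 1.1.2.2.1 (add F \lnot p5):
                    × closes — contains both p5 and \lnot p5.
                  branch 1.1.2.2.2 (add T p4):
                    ○ open, literals {p1=F, p2=F, p3=T, p4=T, p5=F}.
      branch 1.2 (add F ((p1 \lor p5) \to (\lnot p5 \to p4)), T (p5 \lor (\lnot p5 \land p1))):
        F ((p1 \lor p5) \to (\lnot p5 \to p4)): α-rule — add T (p1 \lor p5), F (\lnot p5 \to p4).
        F (\lnot p5 \to p4): α-rule — add T \lnot p5, F p4.
        T (p5 \lor (\lnot p5 \land p1)): β-rule — branch into T p5  //  T (\lnot p5 \land p1).
          branch 1.2.1 (add T p5):
            × closes — contains both p5 and \lnot p5.
          branch 1.2.2 (add T (\lnot p5 \land p1)):
            T (\lnot p5 \land p1): α-rule — add T \lnot p5, T p1.
            T (p1 \lor p5): β-rule — branch into T p1  //  T p5.
              branch 1.2.2.1 (add T p1):
                ○ open, literals {p1=T, p2=F, p3=T, p4=F, p5=F}.
              branch 1.2.2.2 (add T p5):
                × closes — contains both p5 and \lnot p5.
  branch 2 (add T p2):
    ○ open, literals {p2=T}.
5 branches closed, 4 open.
Each open branch fixes some atoms; the unmentioned ones are free. Counting distinct full assignments: branch {p1=F, p2=F, p3=T, p5=F} (p4) contributes 2 new; branch {p1=F, p2=F, p3=T, p4=T, p5=F} (none free) contributes 0 new; branch {p1=T, p2=F, p3=T, p4=F, p5=F} (none free) contributes 1 new; branch {p2=T} (p1, p3, p4, p5) contributes 16 new. Total: 19.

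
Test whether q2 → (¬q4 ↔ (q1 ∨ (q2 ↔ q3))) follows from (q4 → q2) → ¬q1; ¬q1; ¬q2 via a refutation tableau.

Yes

Initial set: {((q4 → q2) → ¬q1); ¬q1; ¬q2; ¬(q2 → (¬q4 ↔ (q1 ∨ (q2 ↔ q3))))}.
¬(q2 → (¬q4 ↔ (q1 ∨ (q2 ↔ q3)))): α-rule — add q2, ¬(¬q4 ↔ (q1 ∨ (q2 ↔ q3))).
× closes — contains both q2 and ¬q2.
All 1 branch closes.
Every branch closed, so the premises entail the conclusion.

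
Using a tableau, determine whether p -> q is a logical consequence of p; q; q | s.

Yes

Initial set: {T p; T q; T (q | s); F (p -> q)}.
F (p -> q): α-rule — add T p, F q.
× closes — contains both q and ~q.
All 1 branch closes.
Every branch closed, so the premises entail the conclusion.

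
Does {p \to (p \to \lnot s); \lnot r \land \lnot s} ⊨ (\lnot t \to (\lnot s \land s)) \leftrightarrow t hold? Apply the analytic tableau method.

Yes

Initial set: {(p \to (p \to \lnot s)); (\lnot r \land \lnot s); \lnot ((\lnot t \to (\lnot s \land s)) \leftrightarrow t)}.
(\lnot r \land \lnot s): α-rule — add \lnot r, \lnot s.
(p \to (p \to \lnot s)): β-rule — branch into \lnot p  //  (p \to \lnot s).
  branch 1 (add \lnot p):
    \lnot ((\lnot t \to (\lnot s \land s)) \leftrightarrow t): β-rule — branch into (\lnot t \to (\lnot s \land s)), \lnot t  //  \lnot (\lnot t \to (\lnot s \land s)), t.
      branch 1.1 (add (\lnot t \to (\lnot s \land s)), \lnot t):
        (\lnot t \to (\lnot s \land s)): β-rule — branch into \lnot \lnot t  //  (\lnot s \land s).
          branch 1.1.1 (add \lnot \lnot t):
            × closes — contains both t and \lnot t.
          branch 1.1.2 (add (\lnot s \land s)):
            (\lnot s \land s): α-rule — add \lnot s, s.
            × closes — contains both s and \lnot s.
      branch 1.2 (add \lnot (\lnot t \to (\lnot s \land s)), t):
        \lnot (\lnot t \to (\lnot s \land s)): α-rule — add \lnot t, \lnot (\lnot s \land s).
        × closes — contains both t and \lnot t.
  branch 2 (add (p \to \lnot s)):
    \lnot ((\lnot t \to (\lnot s \land s)) \leftrightarrow t): β-rule — branch into (\lnot t \to (\lnot s \land s)), \lnot t  //  \lnot (\lnot t \to (\lnot s \land s)), t.
      branch 2.1 (add (\lnot t \to (\lnot s \land s)), \lnot t):
        (p \to \lnot s): β-rule — branch into \lnot p  //  \lnot s.
          branch 2.1.1 (add \lnot p):
            (\lnot t \to (\lnot s \land s)): β-rule — branch into \lnot \lnot t  //  (\lnot s \land s).
              branch 2.1.1.1 (add \lnot \lnot t):
                × closes — contains both t and \lnot t.
              branch 2.1.1.2 (add (\lnot s \land s)):
                (\lnot s \land s): α-rule — add \lnot s, s.
                × closes — contains both s and \lnot s.
          branch 2.1.2 (add \lnot s):
            (\lnot t \to (\lnot s \land s)): β-rule — branch into \lnot \lnot t  //  (\lnot s \land s).
              branch 2.1.2.1 (add \lnot \lnot t):
                × closes — contains both t and \lnot t.
              branch 2.1.2.2 (add (\lnot s \land s)):
                (\lnot s \land s): α-rule — add \lnot s, s.
                × closes — contains both s and \lnot s.
      branch 2.2 (add \lnot (\lnot t \to (\lnot s \land s)), t):
        \lnot (\lnot t \to (\lnot s \land s)): α-rule — add \lnot t, \lnot (\lnot s \land s).
        × closes — contains both t and \lnot t.
All 8 branches close.
Every branch closed, so the premises entail the conclusion.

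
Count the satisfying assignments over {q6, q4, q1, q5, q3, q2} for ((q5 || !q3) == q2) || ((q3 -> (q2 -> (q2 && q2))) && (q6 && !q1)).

Initial set: {(((q5 || !q3) == q2) || ((q3 -> (q2 -> (q2 && q2))) && (q6 && !q1)))}.
(((q5 || !q3) == q2) || ((q3 -> (q2 -> (q2 && q2))) && (q6 && !q1))): β-rule — branch into ((q5 || !q3) == q2)  //  ((q3 -> (q2 -> (q2 && q2))) && (q6 && !q1)).
  branch 1 (add ((q5 || !q3) == q2)):
    ((q5 || !q3) == q2): β-rule — branch into (q5 || !q3), q2  //  !(q5 || !q3), !q2.
      branch 1.1 (add (q5 || !q3), q2):
        (q5 || !q3): β-rule — branch into q5  //  !q3.
          branch 1.1.1 (add q5):
            ○ open, literals {q2=1, q5=1}.
          branch 1.1.2 (add !q3):
            ○ open, literals {q2=1, q3=0}.
      branch 1.2 (add !(q5 || !q3), !q2):
        !(q5 || !q3): α-rule — add !q5, !!q3.
        ○ open, literals {q2=0, q3=1, q5=0}.
  branch 2 (add ((q3 -> (q2 -> (q2 && q2))) && (q6 && !q1))):
    ((q3 -> (q2 -> (q2 && q2))) && (q6 && !q1)): α-rule — add (q3 -> (q2 -> (q2 && q2))), (q6 && !q1).
    (q6 && !q1): α-rule — add q6, !q1.
    (q3 -> (q2 -> (q2 && q2))): β-rule — branch into !q3  //  (q2 -> (q2 && q2)).
      branch 2.1 (add !q3):
        ○ open, literals {q1=0, q3=0, q6=1}.
      branch 2.2 (add (q2 -> (q2 && q2))):
        (q2 -> (q2 && q2)): β-rule — branch into !q2  //  (q2 && q2).
          branch 2.2.1 (add !q2):
            ○ open, literals {q1=0, q2=0, q6=1}.
          branch 2.2.2 (add (q2 && q2)):
            (q2 && q2): α-rule — add q2, q2.
            ○ open, literals {q1=0, q2=1, q6=1}.
0 branches closed, 6 open.
Each open branch fixes some atoms; the unmentioned ones are free. Counting distinct full assignments: branch {q2=1, q5=1} (q6, q4, q1, q3) contributes 16 new; branch {q2=1, q3=0} (q6, q4, q1, q5) contributes 8 new; branch {q2=0, q3=1, q5=0} (q6, q4, q1) contributes 8 new; branch {q1=0, q3=0, q6=1} (q4, q5, q2) contributes 4 new; branch {q1=0, q2=0, q6=1} (q4, q5, q3) contributes 2 new; branch {q1=0, q2=1, q6=1} (q4, q5, q3) contributes 2 new. Total: 40.

40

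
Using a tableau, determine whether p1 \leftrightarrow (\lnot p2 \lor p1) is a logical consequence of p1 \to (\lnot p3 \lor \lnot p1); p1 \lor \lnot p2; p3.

Initial set: {(p1 \to (\lnot p3 \lor \lnot p1)); (p1 \lor \lnot p2); p3; \lnot (p1 \leftrightarrow (\lnot p2 \lor p1))}.
(p1 \to (\lnot p3 \lor \lnot p1)): β-rule — branch into \lnot p1  //  (\lnot p3 \lor \lnot p1).
  branch 1 (add \lnot p1):
    (p1 \lor \lnot p2): β-rule — branch into p1  //  \lnot p2.
      branch 1.1 (add p1):
        × closes — contains both p1 and \lnot p1.
      branch 1.2 (add \lnot p2):
        \lnot (p1 \leftrightarrow (\lnot p2 \lor p1)): β-rule — branch into p1, \lnot (\lnot p2 \lor p1)  //  \lnot p1, (\lnot p2 \lor p1).
          branch 1.2.1 (add p1, \lnot (\lnot p2 \lor p1)):
            × closes — contains both p1 and \lnot p1.
          branch 1.2.2 (add \lnot p1, (\lnot p2 \lor p1)):
            (\lnot p2 \lor p1): β-rule — branch into \lnot p2  //  p1.
              branch 1.2.2.1 (add \lnot p2):
                ○ open, literals {p1=0, p2=0, p3=1}.
              branch 1.2.2.2 (add p1):
                × closes — contains both p1 and \lnot p1.
  branch 2 (add (\lnot p3 \lor \lnot p1)):
    (p1 \lor \lnot p2): β-rule — branch into p1  //  \lnot p2.
      branch 2.1 (add p1):
        \lnot (p1 \leftrightarrow (\lnot p2 \lor p1)): β-rule — branch into p1, \lnot (\lnot p2 \lor p1)  //  \lnot p1, (\lnot p2 \lor p1).
          branch 2.1.1 (add p1, \lnot (\lnot p2 \lor p1)):
            \lnot (\lnot p2 \lor p1): α-rule — add \lnot \lnot p2, \lnot p1.
            × closes — contains both p1 and \lnot p1.
          branch 2.1.2 (add \lnot p1, (\lnot p2 \lor p1)):
            × closes — contains both p1 and \lnot p1.
      branch 2.2 (add \lnot p2):
        \lnot (p1 \leftrightarrow (\lnot p2 \lor p1)): β-rule — branch into p1, \lnot (\lnot p2 \lor p1)  //  \lnot p1, (\lnot p2 \lor p1).
          branch 2.2.1 (add p1, \lnot (\lnot p2 \lor p1)):
            \lnot (\lnot p2 \lor p1): α-rule — add \lnot \lnot p2, \lnot p1.
            × closes — contains both p2 and \lnot p2.
          branch 2.2.2 (add \lnot p1, (\lnot p2 \lor p1)):
            (\lnot p3 \lor \lnot p1): β-rule — branch into \lnot p3  //  \lnot p1.
              branch 2.2.2.1 (add \lnot p3):
                × closes — contains both p3 and \lnot p3.
              branch 2.2.2.2 (add \lnot p1):
                (\lnot p2 \lor p1): β-rule — branch into \lnot p2  //  p1.
                  branch 2.2.2.2.1 (add \lnot p2):
                    ○ open, literals {p1=0, p2=0, p3=1}.
                  branch 2.2.2.2.2 (add p1):
                    × closes — contains both p1 and \lnot p1.
8 branches closed, 2 open.
An open branch gives a countermodel: p1=0, p2=0, p3=1 (unmentioned atoms arbitrary); the premises hold there but the conclusion fails.

No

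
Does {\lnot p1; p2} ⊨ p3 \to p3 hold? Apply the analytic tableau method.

Initial set: {\lnot p1; p2; \lnot (p3 \to p3)}.
\lnot (p3 \to p3): α-rule — add p3, \lnot p3.
× closes — contains both p3 and \lnot p3.
All 1 branch closes.
Every branch closed, so the premises entail the conclusion.

Yes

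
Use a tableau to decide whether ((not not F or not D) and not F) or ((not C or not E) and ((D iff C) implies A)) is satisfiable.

Initial set: {(((not not F or not D) and not F) or ((not C or not E) and ((D iff C) implies A)))}.
(((not not F or not D) and not F) or ((not C or not E) and ((D iff C) implies A))): β-rule — branch into ((not not F or not D) and not F)  //  ((not C or not E) and ((D iff C) implies A)).
  branch 1 (add ((not not F or not D) and not F)):
    ((not not F or not D) and not F): α-rule — add (not not F or not D), not F.
    (not not F or not D): β-rule — branch into not not F  //  not D.
      branch 1.1 (add not not F):
        not not F: drop double negation, giving F.
        × closes — contains both F and not F.
      branch 1.2 (add not D):
        ○ open, literals {D=F, F=F}.
  branch 2 (add ((not C or not E) and ((D iff C) implies A))):
    ((not C or not E) and ((D iff C) implies A)): α-rule — add (not C or not E), ((D iff C) implies A).
    (not C or not E): β-rule — branch into not C  //  not E.
      branch 2.1 (add not C):
        ((D iff C) implies A): β-rule — branch into not (D iff C)  //  A.
          branch 2.1.1 (add not (D iff C)):
            not (D iff C): β-rule — branch into D, not C  //  not D, C.
              branch 2.1.1.1 (add D, not C):
                ○ open, literals {C=F, D=T}.
              branch 2.1.1.2 (add not D, C):
                × closes — contains both C and not C.
          branch 2.1.2 (add A):
            ○ open, literals {A=T, C=F}.
      branch 2.2 (add not E):
        ((D iff C) implies A): β-rule — branch into not (D iff C)  //  A.
          branch 2.2.1 (add not (D iff C)):
            not (D iff C): β-rule — branch into D, not C  //  not D, C.
              branch 2.2.1.1 (add D, not C):
                ○ open, literals {C=F, D=T, E=F}.
              branch 2.2.1.2 (add not D, C):
                ○ open, literals {C=T, D=F, E=F}.
          branch 2.2.2 (add A):
            ○ open, literals {A=T, E=F}.
2 branches closed, 6 open.
An open branch gives a satisfying assignment: D=F, F=F.

Satisfiable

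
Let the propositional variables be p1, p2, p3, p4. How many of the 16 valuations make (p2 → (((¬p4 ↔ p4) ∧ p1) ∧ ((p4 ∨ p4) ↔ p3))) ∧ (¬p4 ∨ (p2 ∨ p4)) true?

Initial set: {((p2 → (((¬p4 ↔ p4) ∧ p1) ∧ ((p4 ∨ p4) ↔ p3))) ∧ (¬p4 ∨ (p2 ∨ p4)))}.
((p2 → (((¬p4 ↔ p4) ∧ p1) ∧ ((p4 ∨ p4) ↔ p3))) ∧ (¬p4 ∨ (p2 ∨ p4))): α-rule — add (p2 → (((¬p4 ↔ p4) ∧ p1) ∧ ((p4 ∨ p4) ↔ p3))), (¬p4 ∨ (p2 ∨ p4)).
(p2 → (((¬p4 ↔ p4) ∧ p1) ∧ ((p4 ∨ p4) ↔ p3))): β-rule — branch into ¬p2  //  (((¬p4 ↔ p4) ∧ p1) ∧ ((p4 ∨ p4) ↔ p3)).
  branch 1 (add ¬p2):
    (¬p4 ∨ (p2 ∨ p4)): β-rule — branch into ¬p4  //  (p2 ∨ p4).
      branch 1.1 (add ¬p4):
        ○ open, literals {p2=false, p4=false}.
      branch 1.2 (add (p2 ∨ p4)):
        (p2 ∨ p4): β-rule — branch into p2  //  p4.
          branch 1.2.1 (add p2):
            × closes — contains both p2 and ¬p2.
          branch 1.2.2 (add p4):
            ○ open, literals {p2=false, p4=true}.
  branch 2 (add (((¬p4 ↔ p4) ∧ p1) ∧ ((p4 ∨ p4) ↔ p3))):
    (((¬p4 ↔ p4) ∧ p1) ∧ ((p4 ∨ p4) ↔ p3)): α-rule — add ((¬p4 ↔ p4) ∧ p1), ((p4 ∨ p4) ↔ p3).
    ((¬p4 ↔ p4) ∧ p1): α-rule — add (¬p4 ↔ p4), p1.
    (¬p4 ∨ (p2 ∨ p4)): β-rule — branch into ¬p4  //  (p2 ∨ p4).
      branch 2.1 (add ¬p4):
        ((p4 ∨ p4) ↔ p3): β-rule — branch into (p4 ∨ p4), p3  //  ¬(p4 ∨ p4), ¬p3.
          branch 2.1.1 (add (p4 ∨ p4), p3):
            (¬p4 ↔ p4): β-rule — branch into ¬p4, p4  //  ¬¬p4, ¬p4.
              branch 2.1.1.1 (add ¬p4, p4):
                × closes — contains both p4 and ¬p4.
              branch 2.1.1.2 (add ¬¬p4, ¬p4):
                × closes — contains both p4 and ¬p4.
          branch 2.1.2 (add ¬(p4 ∨ p4), ¬p3):
            ¬(p4 ∨ p4): α-rule — add ¬p4, ¬p4.
            (¬p4 ↔ p4): β-rule — branch into ¬p4, p4  //  ¬¬p4, ¬p4.
              branch 2.1.2.1 (add ¬p4, p4):
                × closes — contains both p4 and ¬p4.
              branch 2.1.2.2 (add ¬¬p4, ¬p4):
                × closes — contains both p4 and ¬p4.
      branch 2.2 (add (p2 ∨ p4)):
        ((p4 ∨ p4) ↔ p3): β-rule — branch into (p4 ∨ p4), p3  //  ¬(p4 ∨ p4), ¬p3.
          branch 2.2.1 (add (p4 ∨ p4), p3):
            (¬p4 ↔ p4): β-rule — branch into ¬p4, p4  //  ¬¬p4, ¬p4.
              branch 2.2.1.1 (add ¬p4, p4):
                × closes — contains both p4 and ¬p4.
              branch 2.2.1.2 (add ¬¬p4, ¬p4):
                × closes — contains both p4 and ¬p4.
          branch 2.2.2 (add ¬(p4 ∨ p4), ¬p3):
            ¬(p4 ∨ p4): α-rule — add ¬p4, ¬p4.
            (¬p4 ↔ p4): β-rule — branch into ¬p4, p4  //  ¬¬p4, ¬p4.
              branch 2.2.2.1 (add ¬p4, p4):
                × closes — contains both p4 and ¬p4.
              branch 2.2.2.2 (add ¬¬p4, ¬p4):
                × closes — contains both p4 and ¬p4.
9 branches closed, 2 open.
Each open branch fixes some atoms; the unmentioned ones are free. Counting distinct full assignments: branch {p2=false, p4=false} (p1, p3) contributes 4 new; branch {p2=false, p4=true} (p1, p3) contributes 4 new. Total: 8.

8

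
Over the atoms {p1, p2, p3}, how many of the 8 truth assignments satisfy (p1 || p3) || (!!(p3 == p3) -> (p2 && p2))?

Initial set: {T ((p1 || p3) || (!!(p3 == p3) -> (p2 && p2)))}.
T ((p1 || p3) || (!!(p3 == p3) -> (p2 && p2))): β-rule — branch into T (p1 || p3)  //  T (!!(p3 == p3) -> (p2 && p2)).
  branch 1 (add T (p1 || p3)):
    T (p1 || p3): β-rule — branch into T p1  //  T p3.
      branch 1.1 (add T p1):
        ○ open, literals {p1=T}.
      branch 1.2 (add T p3):
        ○ open, literals {p3=T}.
  branch 2 (add T (!!(p3 == p3) -> (p2 && p2))):
    T (!!(p3 == p3) -> (p2 && p2)): β-rule — branch into F !!(p3 == p3)  //  T (p2 && p2).
      branch 2.1 (add F !!(p3 == p3)):
        F !!(p3 == p3): drop double negation, giving F (p3 == p3).
        F (p3 == p3): β-rule — branch into T p3, F p3  //  F p3, T p3.
          branch 2.1.1 (add T p3, F p3):
            × closes — contains both p3 and !p3.
          branch 2.1.2 (add F p3, T p3):
            × closes — contains both p3 and !p3.
      branch 2.2 (add T (p2 && p2)):
        T (p2 && p2): α-rule — add T p2, T p2.
        ○ open, literals {p2=T}.
2 branches closed, 3 open.
Each open branch fixes some atoms; the unmentioned ones are free. Counting distinct full assignments: branch {p1=T} (p2, p3) contributes 4 new; branch {p3=T} (p1, p2) contributes 2 new; branch {p2=T} (p1, p3) contributes 1 new. Total: 7.

7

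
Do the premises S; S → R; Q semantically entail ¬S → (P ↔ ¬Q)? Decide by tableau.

Yes

Initial set: {S; (S → R); Q; ¬(¬S → (P ↔ ¬Q))}.
¬(¬S → (P ↔ ¬Q)): α-rule — add ¬S, ¬(P ↔ ¬Q).
× closes — contains both S and ¬S.
All 1 branch closes.
Every branch closed, so the premises entail the conclusion.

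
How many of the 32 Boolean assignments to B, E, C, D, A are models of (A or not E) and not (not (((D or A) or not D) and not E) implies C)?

Initial set: {T ((A or not E) and not (not (((D or A) or not D) and not E) implies C))}.
T ((A or not E) and not (not (((D or A) or not D) and not E) implies C)): α-rule — add T (A or not E), T not (not (((D or A) or not D) and not E) implies C).
T not (not (((D or A) or not D) and not E) implies C): α-rule — add T not (((D or A) or not D) and not E), F C.
T (A or not E): β-rule — branch into T A  //  T not E.
  branch 1 (add T A):
    T not (((D or A) or not D) and not E): β-rule — branch into F ((D or A) or not D)  //  F not E.
      branch 1.1 (add F ((D or A) or not D)):
        F ((D or A) or not D): α-rule — add F (D or A), F not D.
        F (D or A): α-rule — add F D, F A.
        × closes — contains both D and not D.
      branch 1.2 (add F not E):
        ○ open, literals {A=T, C=F, E=T}.
  branch 2 (add T not E):
    T not (((D or A) or not D) and not E): β-rule — branch into F ((D or A) or not D)  //  F not E.
      branch 2.1 (add F ((D or A) or not D)):
        F ((D or A) or not D): α-rule — add F (D or A), F not D.
        F (D or A): α-rule — add F D, F A.
        × closes — contains both D and not D.
      branch 2.2 (add F not E):
        × closes — contains both E and not E.
3 branches closed, 1 open.
Each open branch fixes some atoms; the unmentioned ones are free. Counting distinct full assignments: branch {A=T, C=F, E=T} (B, D) contributes 4 new. Total: 4.

4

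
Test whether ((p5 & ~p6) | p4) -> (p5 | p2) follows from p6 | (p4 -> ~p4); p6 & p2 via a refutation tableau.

Yes

Initial set: {(p6 | (p4 -> ~p4)); (p6 & p2); ~(((p5 & ~p6) | p4) -> (p5 | p2))}.
(p6 & p2): α-rule — add p6, p2.
~(((p5 & ~p6) | p4) -> (p5 | p2)): α-rule — add ((p5 & ~p6) | p4), ~(p5 | p2).
~(p5 | p2): α-rule — add ~p5, ~p2.
× closes — contains both p2 and ~p2.
All 1 branch closes.
Every branch closed, so the premises entail the conclusion.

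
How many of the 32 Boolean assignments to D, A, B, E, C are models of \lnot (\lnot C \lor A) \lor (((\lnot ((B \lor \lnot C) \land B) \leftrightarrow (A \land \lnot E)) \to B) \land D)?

18

Initial set: {(\lnot (\lnot C \lor A) \lor (((\lnot ((B \lor \lnot C) \land B) \leftrightarrow (A \land \lnot E)) \to B) \land D))}.
(\lnot (\lnot C \lor A) \lor (((\lnot ((B \lor \lnot C) \land B) \leftrightarrow (A \land \lnot E)) \to B) \land D)): β-rule — branch into \lnot (\lnot C \lor A)  //  (((\lnot ((B \lor \lnot C) \land B) \leftrightarrow (A \land \lnot E)) \to B) \land D).
  branch 1 (add \lnot (\lnot C \lor A)):
    \lnot (\lnot C \lor A): α-rule — add \lnot \lnot C, \lnot A.
    ○ open, literals {A=0, C=1}.
  branch 2 (add (((\lnot ((B \lor \lnot C) \land B) \leftrightarrow (A \land \lnot E)) \to B) \land D)):
    (((\lnot ((B \lor \lnot C) \land B) \leftrightarrow (A \land \lnot E)) \to B) \land D): α-rule — add ((\lnot ((B \lor \lnot C) \land B) \leftrightarrow (A \land \lnot E)) \to B), D.
    ((\lnot ((B \lor \lnot C) \land B) \leftrightarrow (A \land \lnot E)) \to B): β-rule — branch into \lnot (\lnot ((B \lor \lnot C) \land B) \leftrightarrow (A \land \lnot E))  //  B.
      branch 2.1 (add \lnot (\lnot ((B \lor \lnot C) \land B) \leftrightarrow (A \land \lnot E))):
        \lnot (\lnot ((B \lor \lnot C) \land B) \leftrightarrow (A \land \lnot E)): β-rule — branch into \lnot ((B \lor \lnot C) \land B), \lnot (A \land \lnot E)  //  \lnot \lnot ((B \lor \lnot C) \land B), (A \land \lnot E).
          branch 2.1.1 (add \lnot ((B \lor \lnot C) \land B), \lnot (A \land \lnot E)):
            \lnot ((B \lor \lnot C) \land B): β-rule — branch into \lnot (B \lor \lnot C)  //  \lnot B.
              branch 2.1.1.1 (add \lnot (B \lor \lnot C)):
                \lnot (B \lor \lnot C): α-rule — add \lnot B, \lnot \lnot C.
                \lnot (A \land \lnot E): β-rule — branch into \lnot A  //  \lnot \lnot E.
                  branch 2.1.1.1.1 (add \lnot A):
                    ○ open, literals {A=0, B=0, C=1, D=1}.
                  branch 2.1.1.1.2 (add \lnot \lnot E):
                    ○ open, literals {B=0, C=1, D=1, E=1}.
              branch 2.1.1.2 (add \lnot B):
                \lnot (A \land \lnot E): β-rule — branch into \lnot A  //  \lnot \lnot E.
                  branch 2.1.1.2.1 (add \lnot A):
                    ○ open, literals {A=0, B=0, D=1}.
                  branch 2.1.1.2.2 (add \lnot \lnot E):
                    ○ open, literals {B=0, D=1, E=1}.
          branch 2.1.2 (add \lnot \lnot ((B \lor \lnot C) \land B), (A \land \lnot E)):
            \lnot \lnot ((B \lor \lnot C) \land B): α-rule — add (B \lor \lnot C), B.
            (A \land \lnot E): α-rule — add A, \lnot E.
            (B \lor \lnot C): β-rule — branch into B  //  \lnot C.
              branch 2.1.2.1 (add B):
                ○ open, literals {A=1, B=1, D=1, E=0}.
              branch 2.1.2.2 (add \lnot C):
                ○ open, literals {A=1, B=1, C=0, D=1, E=0}.
      branch 2.2 (add B):
        ○ open, literals {B=1, D=1}.
0 branches closed, 8 open.
Each open branch fixes some atoms; the unmentioned ones are free. Counting distinct full assignments: branch {A=0, C=1} (D, B, E) contributes 8 new; branch {A=0, B=0, C=1, D=1} (E) contributes 0 new; branch {B=0, C=1, D=1, E=1} (A) contributes 1 new; branch {A=0, B=0, D=1} (E, C) contributes 2 new; branch {B=0, D=1, E=1} (A, C) contributes 1 new; branch {A=1, B=1, D=1, E=0} (C) contributes 2 new; branch {A=1, B=1, C=0, D=1, E=0} (none free) contributes 0 new; branch {B=1, D=1} (A, E, C) contributes 4 new. Total: 18.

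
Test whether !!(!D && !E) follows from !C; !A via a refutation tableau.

No

Initial set: {!C; !A; !!!(!D && !E)}.
!!!(!D && !E): drop double negation, giving !(!D && !E).
!(!D && !E): β-rule — branch into !!D  //  !!E.
  branch 1 (add !!D):
    ○ open, literals {A=F, C=F, D=T}.
  branch 2 (add !!E):
    ○ open, literals {A=F, C=F, E=T}.
0 branches closed, 2 open.
An open branch gives a countermodel: A=F, C=F, D=T (unmentioned atoms arbitrary); the premises hold there but the conclusion fails.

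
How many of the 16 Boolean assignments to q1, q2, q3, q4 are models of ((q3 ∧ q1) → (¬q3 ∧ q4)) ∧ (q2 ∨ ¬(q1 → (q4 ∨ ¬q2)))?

Initial set: {(((q3 ∧ q1) → (¬q3 ∧ q4)) ∧ (q2 ∨ ¬(q1 → (q4 ∨ ¬q2))))}.
(((q3 ∧ q1) → (¬q3 ∧ q4)) ∧ (q2 ∨ ¬(q1 → (q4 ∨ ¬q2)))): α-rule — add ((q3 ∧ q1) → (¬q3 ∧ q4)), (q2 ∨ ¬(q1 → (q4 ∨ ¬q2))).
((q3 ∧ q1) → (¬q3 ∧ q4)): β-rule — branch into ¬(q3 ∧ q1)  //  (¬q3 ∧ q4).
  branch 1 (add ¬(q3 ∧ q1)):
    (q2 ∨ ¬(q1 → (q4 ∨ ¬q2))): β-rule — branch into q2  //  ¬(q1 → (q4 ∨ ¬q2)).
      branch 1.1 (add q2):
        ¬(q3 ∧ q1): β-rule — branch into ¬q3  //  ¬q1.
          branch 1.1.1 (add ¬q3):
            ○ open, literals {q2=1, q3=0}.
          branch 1.1.2 (add ¬q1):
            ○ open, literals {q1=0, q2=1}.
      branch 1.2 (add ¬(q1 → (q4 ∨ ¬q2))):
        ¬(q1 → (q4 ∨ ¬q2)): α-rule — add q1, ¬(q4 ∨ ¬q2).
        ¬(q4 ∨ ¬q2): α-rule — add ¬q4, ¬¬q2.
        ¬(q3 ∧ q1): β-rule — branch into ¬q3  //  ¬q1.
          branch 1.2.1 (add ¬q3):
            ○ open, literals {q1=1, q2=1, q3=0, q4=0}.
          branch 1.2.2 (add ¬q1):
            × closes — contains both q1 and ¬q1.
  branch 2 (add (¬q3 ∧ q4)):
    (¬q3 ∧ q4): α-rule — add ¬q3, q4.
    (q2 ∨ ¬(q1 → (q4 ∨ ¬q2))): β-rule — branch into q2  //  ¬(q1 → (q4 ∨ ¬q2)).
      branch 2.1 (add q2):
        ○ open, literals {q2=1, q3=0, q4=1}.
      branch 2.2 (add ¬(q1 → (q4 ∨ ¬q2))):
        ¬(q1 → (q4 ∨ ¬q2)): α-rule — add q1, ¬(q4 ∨ ¬q2).
        ¬(q4 ∨ ¬q2): α-rule — add ¬q4, ¬¬q2.
        × closes — contains both q4 and ¬q4.
2 branches closed, 4 open.
Each open branch fixes some atoms; the unmentioned ones are free. Counting distinct full assignments: branch {q2=1, q3=0} (q1, q4) contributes 4 new; branch {q1=0, q2=1} (q3, q4) contributes 2 new; branch {q1=1, q2=1, q3=0, q4=0} (none free) contributes 0 new; branch {q2=1, q3=0, q4=1} (q1) contributes 0 new. Total: 6.

6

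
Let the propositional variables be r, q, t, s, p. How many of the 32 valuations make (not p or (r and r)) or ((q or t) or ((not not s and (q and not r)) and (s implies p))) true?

Initial set: {((not p or (r and r)) or ((q or t) or ((not not s and (q and not r)) and (s implies p))))}.
((not p or (r and r)) or ((q or t) or ((not not s and (q and not r)) and (s implies p)))): β-rule — branch into (not p or (r and r))  //  ((q or t) or ((not not s and (q and not r)) and (s implies p))).
  branch 1 (add (not p or (r and r))):
    (not p or (r and r)): β-rule — branch into not p  //  (r and r).
      branch 1.1 (add not p):
        ○ open, literals {p=F}.
      branch 1.2 (add (r and r)):
        (r and r): α-rule — add r, r.
        ○ open, literals {r=T}.
  branch 2 (add ((q or t) or ((not not s and (q and not r)) and (s implies p)))):
    ((q or t) or ((not not s and (q and not r)) and (s implies p))): β-rule — branch into (q or t)  //  ((not not s and (q and not r)) and (s implies p)).
      branch 2.1 (add (q or t)):
        (q or t): β-rule — branch into q  //  t.
          branch 2.1.1 (add q):
            ○ open, literals {q=T}.
          branch 2.1.2 (add t):
            ○ open, literals {t=T}.
      branch 2.2 (add ((not not s and (q and not r)) and (s implies p))):
        ((not not s and (q and not r)) and (s implies p)): α-rule — add (not not s and (q and not r)), (s implies p).
        (not not s and (q and not r)): α-rule — add not not s, (q and not r).
        not not s: drop double negation, giving s.
        (q and not r): α-rule — add q, not r.
        (s implies p): β-rule — branch into not s  //  p.
          branch 2.2.1 (add not s):
            × closes — contains both s and not s.
          branch 2.2.2 (add p):
            ○ open, literals {p=T, q=T, r=F, s=T}.
1 branch closed, 5 open.
Each open branch fixes some atoms; the unmentioned ones are free. Counting distinct full assignments: branch {p=F} (r, q, t, s) contributes 16 new; branch {r=T} (q, t, s, p) contributes 8 new; branch {q=T} (r, t, s, p) contributes 4 new; branch {t=T} (r, q, s, p) contributes 2 new; branch {p=T, q=T, r=F, s=T} (t) contributes 0 new. Total: 30.

30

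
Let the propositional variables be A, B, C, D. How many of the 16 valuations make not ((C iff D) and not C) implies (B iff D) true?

10

Initial set: {(not ((C iff D) and not C) implies (B iff D))}.
(not ((C iff D) and not C) implies (B iff D)): β-rule — branch into not not ((C iff D) and not C)  //  (B iff D).
  branch 1 (add not not ((C iff D) and not C)):
    not not ((C iff D) and not C): α-rule — add (C iff D), not C.
    (C iff D): β-rule — branch into C, D  //  not C, not D.
      branch 1.1 (add C, D):
        × closes — contains both C and not C.
      branch 1.2 (add not C, not D):
        ○ open, literals {C=F, D=F}.
  branch 2 (add (B iff D)):
    (B iff D): β-rule — branch into B, D  //  not B, not D.
      branch 2.1 (add B, D):
        ○ open, literals {B=T, D=T}.
      branch 2.2 (add not B, not D):
        ○ open, literals {B=F, D=F}.
1 branch closed, 3 open.
Each open branch fixes some atoms; the unmentioned ones are free. Counting distinct full assignments: branch {C=F, D=F} (A, B) contributes 4 new; branch {B=T, D=T} (A, C) contributes 4 new; branch {B=F, D=F} (A, C) contributes 2 new. Total: 10.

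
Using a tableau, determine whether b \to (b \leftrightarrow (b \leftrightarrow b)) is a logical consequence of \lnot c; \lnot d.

Yes

Initial set: {\lnot c; \lnot d; \lnot (b \to (b \leftrightarrow (b \leftrightarrow b)))}.
\lnot (b \to (b \leftrightarrow (b \leftrightarrow b))): α-rule — add b, \lnot (b \leftrightarrow (b \leftrightarrow b)).
\lnot (b \leftrightarrow (b \leftrightarrow b)): β-rule — branch into b, \lnot (b \leftrightarrow b)  //  \lnot b, (b \leftrightarrow b).
  branch 1 (add b, \lnot (b \leftrightarrow b)):
    \lnot (b \leftrightarrow b): β-rule — branch into b, \lnot b  //  \lnot b, b.
      branch 1.1 (add b, \lnot b):
        × closes — contains both b and \lnot b.
      branch 1.2 (add \lnot b, b):
        × closes — contains both b and \lnot b.
  branch 2 (add \lnot b, (b \leftrightarrow b)):
    × closes — contains both b and \lnot b.
All 3 branches close.
Every branch closed, so the premises entail the conclusion.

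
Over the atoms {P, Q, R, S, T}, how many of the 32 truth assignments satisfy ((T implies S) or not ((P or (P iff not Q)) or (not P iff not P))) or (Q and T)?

28

Initial set: {(((T implies S) or not ((P or (P iff not Q)) or (not P iff not P))) or (Q and T))}.
(((T implies S) or not ((P or (P iff not Q)) or (not P iff not P))) or (Q and T)): β-rule — branch into ((T implies S) or not ((P or (P iff not Q)) or (not P iff not P)))  //  (Q and T).
  branch 1 (add ((T implies S) or not ((P or (P iff not Q)) or (not P iff not P)))):
    ((T implies S) or not ((P or (P iff not Q)) or (not P iff not P))): β-rule — branch into (T implies S)  //  not ((P or (P iff not Q)) or (not P iff not P)).
      branch 1.1 (add (T implies S)):
        (T implies S): β-rule — branch into not T  //  S.
          branch 1.1.1 (add not T):
            ○ open, literals {T=false}.
          branch 1.1.2 (add S):
            ○ open, literals {S=true}.
      branch 1.2 (add not ((P or (P iff not Q)) or (not P iff not P))):
        not ((P or (P iff not Q)) or (not P iff not P)): α-rule — add not (P or (P iff not Q)), not (not P iff not P).
        not (P or (P iff not Q)): α-rule — add not P, not (P iff not Q).
        not (not P iff not P): β-rule — branch into not P, not not P  //  not not P, not P.
          branch 1.2.1 (add not P, not not P):
            × closes — contains both P and not P.
          branch 1.2.2 (add not not P, not P):
            × closes — contains both P and not P.
  branch 2 (add (Q and T)):
    (Q and T): α-rule — add Q, T.
    ○ open, literals {Q=true, T=true}.
2 branches closed, 3 open.
Each open branch fixes some atoms; the unmentioned ones are free. Counting distinct full assignments: branch {T=false} (P, Q, R, S) contributes 16 new; branch {S=true} (P, Q, R, T) contributes 8 new; branch {Q=true, T=true} (P, R, S) contributes 4 new. Total: 28.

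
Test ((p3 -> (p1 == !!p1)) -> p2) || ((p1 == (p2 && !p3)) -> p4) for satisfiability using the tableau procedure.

Initial set: {(((p3 -> (p1 == !!p1)) -> p2) || ((p1 == (p2 && !p3)) -> p4))}.
(((p3 -> (p1 == !!p1)) -> p2) || ((p1 == (p2 && !p3)) -> p4)): β-rule — branch into ((p3 -> (p1 == !!p1)) -> p2)  //  ((p1 == (p2 && !p3)) -> p4).
  branch 1 (add ((p3 -> (p1 == !!p1)) -> p2)):
    ((p3 -> (p1 == !!p1)) -> p2): β-rule — branch into !(p3 -> (p1 == !!p1))  //  p2.
      branch 1.1 (add !(p3 -> (p1 == !!p1))):
        !(p3 -> (p1 == !!p1)): α-rule — add p3, !(p1 == !!p1).
        !(p1 == !!p1): β-rule — branch into p1, !!!p1  //  !p1, !!p1.
          branch 1.1.1 (add p1, !!!p1):
            !!!p1: drop double negation, giving !p1.
            × closes — contains both p1 and !p1.
          branch 1.1.2 (add !p1, !!p1):
            !!p1: drop double negation, giving p1.
            × closes — contains both p1 and !p1.
      branch 1.2 (add p2):
        ○ open, literals {p2=T}.
  branch 2 (add ((p1 == (p2 && !p3)) -> p4)):
    ((p1 == (p2 && !p3)) -> p4): β-rule — branch into !(p1 == (p2 && !p3))  //  p4.
      branch 2.1 (add !(p1 == (p2 && !p3))):
        !(p1 == (p2 && !p3)): β-rule — branch into p1, !(p2 && !p3)  //  !p1, (p2 && !p3).
          branch 2.1.1 (add p1, !(p2 && !p3)):
            !(p2 && !p3): β-rule — branch into !p2  //  !!p3.
              branch 2.1.1.1 (add !p2):
                ○ open, literals {p1=T, p2=F}.
              branch 2.1.1.2 (add !!p3):
                ○ open, literals {p1=T, p3=T}.
          branch 2.1.2 (add !p1, (p2 && !p3)):
            (p2 && !p3): α-rule — add p2, !p3.
            ○ open, literals {p1=F, p2=T, p3=F}.
      branch 2.2 (add p4):
        ○ open, literals {p4=T}.
2 branches closed, 5 open.
An open branch gives a satisfying assignment: p2=T.

Satisfiable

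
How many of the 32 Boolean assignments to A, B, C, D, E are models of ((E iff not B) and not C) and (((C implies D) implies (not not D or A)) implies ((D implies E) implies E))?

Initial set: {(((E iff not B) and not C) and (((C implies D) implies (not not D or A)) implies ((D implies E) implies E)))}.
(((E iff not B) and not C) and (((C implies D) implies (not not D or A)) implies ((D implies E) implies E))): α-rule — add ((E iff not B) and not C), (((C implies D) implies (not not D or A)) implies ((D implies E) implies E)).
((E iff not B) and not C): α-rule — add (E iff not B), not C.
(((C implies D) implies (not not D or A)) implies ((D implies E) implies E)): β-rule — branch into not ((C implies D) implies (not not D or A))  //  ((D implies E) implies E).
  branch 1 (add not ((C implies D) implies (not not D or A))):
    not ((C implies D) implies (not not D or A)): α-rule — add (C implies D), not (not not D or A).
    not (not not D or A): α-rule — add not not not D, not A.
    not not not D: drop double negation, giving not D.
    (E iff not B): β-rule — branch into E, not B  //  not E, not not B.
      branch 1.1 (add E, not B):
        (C implies D): β-rule — branch into not C  //  D.
          branch 1.1.1 (add not C):
            ○ open, literals {A=F, B=F, C=F, D=F, E=T}.
          branch 1.1.2 (add D):
            × closes — contains both D and not D.
      branch 1.2 (add not E, not not B):
        (C implies D): β-rule — branch into not C  //  D.
          branch 1.2.1 (add not C):
            ○ open, literals {A=F, B=T, C=F, D=F, E=F}.
          branch 1.2.2 (add D):
            × closes — contains both D and not D.
  branch 2 (add ((D implies E) implies E)):
    (E iff not B): β-rule — branch into E, not B  //  not E, not not B.
      branch 2.1 (add E, not B):
        ((D implies E) implies E): β-rule — branch into not (D implies E)  //  E.
          branch 2.1.1 (add not (D implies E)):
            not (D implies E): α-rule — add D, not E.
            × closes — contains both E and not E.
          branch 2.1.2 (add E):
            ○ open, literals {B=F, C=F, E=T}.
      branch 2.2 (add not E, not not B):
        ((D implies E) implies E): β-rule — branch into not (D implies E)  //  E.
          branch 2.2.1 (add not (D implies E)):
            not (D implies E): α-rule — add D, not E.
            ○ open, literals {B=T, C=F, D=T, E=F}.
          branch 2.2.2 (add E):
            × closes — contains both E and not E.
4 branches closed, 4 open.
Each open branch fixes some atoms; the unmentioned ones are free. Counting distinct full assignments: branch {A=F, B=F, C=F, D=F, E=T} (none free) contributes 1 new; branch {A=F, B=T, C=F, D=F, E=F} (none free) contributes 1 new; branch {B=F, C=F, E=T} (A, D) contributes 3 new; branch {B=T, C=F, D=T, E=F} (A) contributes 2 new. Total: 7.

7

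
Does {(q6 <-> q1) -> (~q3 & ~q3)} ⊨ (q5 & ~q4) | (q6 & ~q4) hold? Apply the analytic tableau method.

No

Initial set: {((q6 <-> q1) -> (~q3 & ~q3)); ~((q5 & ~q4) | (q6 & ~q4))}.
~((q5 & ~q4) | (q6 & ~q4)): α-rule — add ~(q5 & ~q4), ~(q6 & ~q4).
((q6 <-> q1) -> (~q3 & ~q3)): β-rule — branch into ~(q6 <-> q1)  //  (~q3 & ~q3).
  branch 1 (add ~(q6 <-> q1)):
    ~(q5 & ~q4): β-rule — branch into ~q5  //  ~~q4.
      branch 1.1 (add ~q5):
        ~(q6 & ~q4): β-rule — branch into ~q6  //  ~~q4.
          branch 1.1.1 (add ~q6):
            ~(q6 <-> q1): β-rule — branch into q6, ~q1  //  ~q6, q1.
              branch 1.1.1.1 (add q6, ~q1):
                × closes — contains both q6 and ~q6.
              branch 1.1.1.2 (add ~q6, q1):
                ○ open, literals {q1=1, q5=0, q6=0}.
          branch 1.1.2 (add ~~q4):
            ~(q6 <-> q1): β-rule — branch into q6, ~q1  //  ~q6, q1.
              branch 1.1.2.1 (add q6, ~q1):
                ○ open, literals {q1=0, q4=1, q5=0, q6=1}.
              branch 1.1.2.2 (add ~q6, q1):
                ○ open, literals {q1=1, q4=1, q5=0, q6=0}.
      branch 1.2 (add ~~q4):
        ~(q6 & ~q4): β-rule — branch into ~q6  //  ~~q4.
          branch 1.2.1 (add ~q6):
            ~(q6 <-> q1): β-rule — branch into q6, ~q1  //  ~q6, q1.
              branch 1.2.1.1 (add q6, ~q1):
                × closes — contains both q6 and ~q6.
              branch 1.2.1.2 (add ~q6, q1):
                ○ open, literals {q1=1, q4=1, q6=0}.
          branch 1.2.2 (add ~~q4):
            ~(q6 <-> q1): β-rule — branch into q6, ~q1  //  ~q6, q1.
              branch 1.2.2.1 (add q6, ~q1):
                ○ open, literals {q1=0, q4=1, q6=1}.
              branch 1.2.2.2 (add ~q6, q1):
                ○ open, literals {q1=1, q4=1, q6=0}.
  branch 2 (add (~q3 & ~q3)):
    (~q3 & ~q3): α-rule — add ~q3, ~q3.
    ~(q5 & ~q4): β-rule — branch into ~q5  //  ~~q4.
      branch 2.1 (add ~q5):
        ~(q6 & ~q4): β-rule — branch into ~q6  //  ~~q4.
          branch 2.1.1 (add ~q6):
            ○ open, literals {q3=0, q5=0, q6=0}.
          branch 2.1.2 (add ~~q4):
            ○ open, literals {q3=0, q4=1, q5=0}.
      branch 2.2 (add ~~q4):
        ~(q6 & ~q4): β-rule — branch into ~q6  //  ~~q4.
          branch 2.2.1 (add ~q6):
            ○ open, literals {q3=0, q4=1, q6=0}.
          branch 2.2.2 (add ~~q4):
            ○ open, literals {q3=0, q4=1}.
2 branches closed, 10 open.
An open branch gives a countermodel: q1=1, q5=0, q6=0 (unmentioned atoms arbitrary); the premises hold there but the conclusion fails.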